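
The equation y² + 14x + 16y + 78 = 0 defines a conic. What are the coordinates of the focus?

Only y is squared. Complete the square in y: (y + 8)² = -14(x + 1).
Vertex (-1, -8); 4p = -14 so p = -7/2. Opens left.
Focus is p units from the vertex along the axis: (h + p, k).

(-9/2, -8)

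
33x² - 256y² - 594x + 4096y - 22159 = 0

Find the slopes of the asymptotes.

Rearranging, 33(x² - 18x) -256(y² - 16y) = 22159.
Complete the square: 33(x - 9)² -256(y - 8)² = 22159 + 2673 - 16384 = 8448
Divide by 8448: (x - 9)²/256 - (y - 8)²/33 = 1
Hyperbola, center (9, 8), transverse axis horizontal; a² = 256, b² = 33.
For a horizontal hyperbola the asymptotes have slope ±b/a.
Here that is ±√33/16.

√33/16 and -√33/16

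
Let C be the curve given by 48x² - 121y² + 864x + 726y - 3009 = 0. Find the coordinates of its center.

Rearranging, 48(x² + 18x) -121(y² - 6y) = 3009.
Completing the square gives 48(x + 9)² -121(y - 3)² = 3009 + 3888 - 1089 = 5808.
Divide through by 5808 to get (x + 9)²/121 - (y - 3)²/48 = 1.
Hyperbola with center (-9, 3).

(-9, 3)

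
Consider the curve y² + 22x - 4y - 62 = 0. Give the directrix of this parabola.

x = 17/2

Only y is squared. Complete the square in y: (y - 2)² = -22(x - 3).
Vertex (3, 2); 4p = -22 so p = -11/2. Opens left.
Directrix is the vertical line x = h − p = 3 − (-11/2) = 17/2.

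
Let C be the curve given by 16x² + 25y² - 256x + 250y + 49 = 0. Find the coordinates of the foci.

Group the x- and y-terms: 16(x² - 16x) + 25(y² + 10y) = -49
Completing the square gives 16(x - 8)² + 25(y + 5)² = -49 + 1024 + 625 = 1600.
Dividing both sides by 1600: (x - 8)²/100 + (y + 5)²/64 = 1
Ellipse, center (8, -5), major axis horizontal; a² = 100, b² = 64.
c² = a² - b² = 100 - 64 = 36, so c = 6.
Foci lie on the horizontal axis through the center: (h ± c, k).

(2, -5) and (14, -5)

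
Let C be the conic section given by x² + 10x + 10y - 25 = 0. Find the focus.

Only x is squared. Complete the square in x: (x + 5)² = -10(y - 5).
Vertex (-5, 5); 4p = -10 so p = -5/2. Opens down.
Focus is p units from the vertex along the axis: (h, k + p).

(-5, 5/2)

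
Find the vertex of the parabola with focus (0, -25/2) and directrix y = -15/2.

The vertex is the midpoint between the focus and the directrix along the axis of symmetry.
Axis is vertical (directrix is horizontal). Vertex y-coordinate = (-25/2 + (-15/2))/2 = -10; x-coordinate = 0.

(0, -10)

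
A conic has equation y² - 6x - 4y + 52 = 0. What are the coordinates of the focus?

Only y is squared. Complete the square in y: (y - 2)² = 6(x - 8).
Vertex (8, 2); 4p = 6 so p = 3/2. Opens right.
Focus is p units from the vertex along the axis: (h + p, k).

(19/2, 2)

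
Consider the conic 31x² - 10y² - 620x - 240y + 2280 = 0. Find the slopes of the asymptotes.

Group: 31(x² - 20x) -10(y² + 24y) = -2280
Completing the square gives 31(x - 10)² -10(y + 12)² = -2280 + 3100 - 1440 = -620.
Divide through by -620 to get (y + 12)²/62 - (x - 10)²/20 = 1.
Hyperbola, center (10, -12), transverse axis vertical; a² = 62, b² = 20.
For a vertical hyperbola the asymptotes have slope ±a/b.
Here that is ±√62/2√5 = ±√310/10.

√310/10 and -√310/10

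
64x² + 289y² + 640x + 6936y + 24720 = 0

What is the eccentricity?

Collect terms: 64(x² + 10x) + 289(y² + 24y) = -24720
Complete the square: 64(x + 5)² + 289(y + 12)² = -24720 + 1600 + 41616 = 18496
Divide through by 18496 to get (x + 5)²/289 + (y + 12)²/64 = 1.
Ellipse, center (-5, -12), major axis horizontal; a² = 289, b² = 64.
c² = a² - b² = 225, so c = 15.
e = c/a = 15/17.

e = 15/17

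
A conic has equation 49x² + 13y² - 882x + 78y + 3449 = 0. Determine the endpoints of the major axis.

(9, -10) and (9, 4)

Group: 49(x² - 18x) + 13(y² + 6y) = -3449
Completing the square gives 49(x - 9)² + 13(y + 3)² = -3449 + 3969 + 117 = 637.
Divide by 637: (x - 9)²/13 + (y + 3)²/49 = 1
Ellipse, center (9, -3), major axis vertical; a² = 49, b² = 13.
a = 7. Vertices at (h, k ± a).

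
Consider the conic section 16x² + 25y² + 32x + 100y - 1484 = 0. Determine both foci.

16(x² + 2x) + 25(y² + 4y) = 1484
Complete the square: 16(x + 1)² + 25(y + 2)² = 1484 + 16 + 100 = 1600
Dividing both sides by 1600: (x + 1)²/100 + (y + 2)²/64 = 1
Ellipse, center (-1, -2), major axis horizontal; a² = 100, b² = 64.
c² = a² - b² = 100 - 64 = 36, so c = 6.
Foci lie on the horizontal axis through the center: (h ± c, k).

(-7, -2) and (5, -2)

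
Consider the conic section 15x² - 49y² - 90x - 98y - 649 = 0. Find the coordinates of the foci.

Collect terms: 15(x² - 6x) -49(y² + 2y) = 649
15(x - 3)² -49(y + 1)² = 649 + 135 - 49 = 735
Divide through by 735 to get (x - 3)²/49 - (y + 1)²/15 = 1.
Hyperbola, center (3, -1), transverse axis horizontal; a² = 49, b² = 15.
c² = a² + b² = 49 + 15 = 64, so c = 8.
Foci lie on the horizontal axis through the center: (h ± c, k).

(-5, -1) and (11, -1)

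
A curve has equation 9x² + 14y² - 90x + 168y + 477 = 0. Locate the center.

(5, -6)

9(x² - 10x) + 14(y² + 12y) = -477
9(x - 5)² + 14(y + 6)² = -477 + 225 + 504 = 252
Divide through by 252 to get (x - 5)²/28 + (y + 6)²/18 = 1.
Ellipse with center (5, -6).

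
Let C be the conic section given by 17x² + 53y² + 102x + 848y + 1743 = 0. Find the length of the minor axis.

Collect terms: 17(x² + 6x) + 53(y² + 16y) = -1743
Completing the square gives 17(x + 3)² + 53(y + 8)² = -1743 + 153 + 3392 = 1802.
Dividing both sides by 1802: (x + 3)²/106 + (y + 8)²/34 = 1
Ellipse, center (-3, -8), major axis horizontal; a² = 106, b² = 34.
b² = 34 so b = √34; the minor axis has length 2b = 2√34.

2√34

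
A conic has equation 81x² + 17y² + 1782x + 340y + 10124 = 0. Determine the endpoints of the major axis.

Collect terms: 81(x² + 22x) + 17(y² + 20y) = -10124
Complete the square: 81(x + 11)² + 17(y + 10)² = -10124 + 9801 + 1700 = 1377
Dividing both sides by 1377: (x + 11)²/17 + (y + 10)²/81 = 1
Ellipse, center (-11, -10), major axis vertical; a² = 81, b² = 17.
a = 9. Vertices at (h, k ± a).

(-11, -19) and (-11, -1)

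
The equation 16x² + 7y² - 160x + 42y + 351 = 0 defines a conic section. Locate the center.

(5, -3)

Group: 16(x² - 10x) + 7(y² + 6y) = -351
16(x - 5)² + 7(y + 3)² = -351 + 400 + 63 = 112
Divide through by 112 to get (x - 5)²/7 + (y + 3)²/16 = 1.
Ellipse with center (5, -3).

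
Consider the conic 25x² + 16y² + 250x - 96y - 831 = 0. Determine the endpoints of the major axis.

(-5, -7) and (-5, 13)

Group the x- and y-terms: 25(x² + 10x) + 16(y² - 6y) = 831
Complete the square: 25(x + 5)² + 16(y - 3)² = 831 + 625 + 144 = 1600
Dividing both sides by 1600: (x + 5)²/64 + (y - 3)²/100 = 1
Ellipse, center (-5, 3), major axis vertical; a² = 100, b² = 64.
a = 10. Vertices at (h, k ± a).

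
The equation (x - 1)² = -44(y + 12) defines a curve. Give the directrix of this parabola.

y = -1

Vertex (1, -12); 4p = -44 so p = -11. Opens down.
Directrix is the horizontal line y = k − p = -12 − (-11) = -1.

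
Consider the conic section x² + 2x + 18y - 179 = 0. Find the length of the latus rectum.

18

Only x is squared. Complete the square in x: (x + 1)² = -18(y - 10).
Vertex (-1, 10); 4p = -18 so p = -9/2. Opens down.
Latus rectum length = |4p| = 18.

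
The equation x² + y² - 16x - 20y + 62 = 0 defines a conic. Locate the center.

(8, 10)

Group the x- and y-terms: (x² - 16x) + (y² - 20y) = -62
Completing the square gives (x - 8)² + (y - 10)² = -62 + 64 + 100 = 102.
So (x - 8)² + (y - 10)² = 102.
Circle centered at (8, 10) with r² = 102.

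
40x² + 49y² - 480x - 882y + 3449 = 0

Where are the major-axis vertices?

Collect terms: 40(x² - 12x) + 49(y² - 18y) = -3449
Complete the square in x and y: 40(x - 6)² + 49(y - 9)² = -3449 + 1440 + 3969 = 1960
Divide through by 1960 to get (x - 6)²/49 + (y - 9)²/40 = 1.
Ellipse, center (6, 9), major axis horizontal; a² = 49, b² = 40.
a = 7. Vertices at (h ± a, k).

(-1, 9) and (13, 9)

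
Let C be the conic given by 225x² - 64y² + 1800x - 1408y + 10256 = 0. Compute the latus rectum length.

128/15

Group: 225(x² + 8x) -64(y² + 22y) = -10256
225(x + 4)² -64(y + 11)² = -10256 + 3600 - 7744 = -14400
Dividing both sides by -14400: (y + 11)²/225 - (x + 4)²/64 = 1
Hyperbola, center (-4, -11), transverse axis vertical; a² = 225, b² = 64.
Latus rectum length = 2b²/a = 2·64/15 = 128/15.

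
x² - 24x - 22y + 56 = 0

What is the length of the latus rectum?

Only x is squared. Complete the square in x: (x - 12)² = 22(y + 4).
Vertex (12, -4); 4p = 22 so p = 11/2. Opens up.
Latus rectum length = |4p| = 22.

22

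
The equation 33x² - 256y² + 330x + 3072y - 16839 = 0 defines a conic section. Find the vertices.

Rearranging, 33(x² + 10x) -256(y² - 12y) = 16839.
Completing the square gives 33(x + 5)² -256(y - 6)² = 16839 + 825 - 9216 = 8448.
Dividing both sides by 8448: (x + 5)²/256 - (y - 6)²/33 = 1
Hyperbola, center (-5, 6), transverse axis horizontal; a² = 256, b² = 33.
a = 16. Vertices at (h ± a, k).

(-21, 6) and (11, 6)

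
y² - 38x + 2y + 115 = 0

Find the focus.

(25/2, -1)

Only y is squared. Complete the square in y: (y + 1)² = 38(x - 3).
Vertex (3, -1); 4p = 38 so p = 19/2. Opens right.
Focus is p units from the vertex along the axis: (h + p, k).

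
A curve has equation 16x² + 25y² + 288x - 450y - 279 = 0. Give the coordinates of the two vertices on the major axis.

(-24, 9) and (6, 9)

Group the x- and y-terms: 16(x² + 18x) + 25(y² - 18y) = 279
16(x + 9)² + 25(y - 9)² = 279 + 1296 + 2025 = 3600
Divide by 3600: (x + 9)²/225 + (y - 9)²/144 = 1
Ellipse, center (-9, 9), major axis horizontal; a² = 225, b² = 144.
a = 15. Vertices at (h ± a, k).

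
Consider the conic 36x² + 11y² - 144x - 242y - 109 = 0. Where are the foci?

Collect terms: 36(x² - 4x) + 11(y² - 22y) = 109
Complete the square: 36(x - 2)² + 11(y - 11)² = 109 + 144 + 1331 = 1584
Divide by 1584: (x - 2)²/44 + (y - 11)²/144 = 1
Ellipse, center (2, 11), major axis vertical; a² = 144, b² = 44.
c² = a² - b² = 144 - 44 = 100, so c = 10.
Foci lie on the vertical axis through the center: (h, k ± c).

(2, 1) and (2, 21)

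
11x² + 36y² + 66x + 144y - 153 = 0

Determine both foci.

Group: 11(x² + 6x) + 36(y² + 4y) = 153
Complete the square: 11(x + 3)² + 36(y + 2)² = 153 + 99 + 144 = 396
Dividing both sides by 396: (x + 3)²/36 + (y + 2)²/11 = 1
Ellipse, center (-3, -2), major axis horizontal; a² = 36, b² = 11.
c² = a² - b² = 36 - 11 = 25, so c = 5.
Foci lie on the horizontal axis through the center: (h ± c, k).

(-8, -2) and (2, -2)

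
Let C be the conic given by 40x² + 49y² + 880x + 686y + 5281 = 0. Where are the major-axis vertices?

(-18, -7) and (-4, -7)

Collect terms: 40(x² + 22x) + 49(y² + 14y) = -5281
40(x + 11)² + 49(y + 7)² = -5281 + 4840 + 2401 = 1960
Divide by 1960: (x + 11)²/49 + (y + 7)²/40 = 1
Ellipse, center (-11, -7), major axis horizontal; a² = 49, b² = 40.
a = 7. Vertices at (h ± a, k).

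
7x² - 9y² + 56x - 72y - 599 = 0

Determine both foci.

(-16, -4) and (8, -4)

Group the x- and y-terms: 7(x² + 8x) -9(y² + 8y) = 599
Completing the square gives 7(x + 4)² -9(y + 4)² = 599 + 112 - 144 = 567.
Divide by 567: (x + 4)²/81 - (y + 4)²/63 = 1
Hyperbola, center (-4, -4), transverse axis horizontal; a² = 81, b² = 63.
c² = a² + b² = 81 + 63 = 144, so c = 12.
Foci lie on the horizontal axis through the center: (h ± c, k).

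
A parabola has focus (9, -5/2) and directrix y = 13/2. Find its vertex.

The vertex is the midpoint between the focus and the directrix along the axis of symmetry.
Axis is vertical (directrix is horizontal). Vertex y-coordinate = (-5/2 + 13/2)/2 = 2; x-coordinate = 9.

(9, 2)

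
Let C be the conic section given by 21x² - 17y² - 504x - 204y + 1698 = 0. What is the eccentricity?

e = √646/17

Group the x- and y-terms: 21(x² - 24x) -17(y² + 12y) = -1698
Complete the square in x and y: 21(x - 12)² -17(y + 6)² = -1698 + 3024 - 612 = 714
Divide through by 714 to get (x - 12)²/34 - (y + 6)²/42 = 1.
Hyperbola, center (12, -6), transverse axis horizontal; a² = 34, b² = 42.
c² = a² + b² = 76, so c = 2√19.
e = c/a = 2√19/√34 = √646/17.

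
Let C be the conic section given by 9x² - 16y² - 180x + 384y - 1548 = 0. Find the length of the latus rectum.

Rearranging, 9(x² - 20x) -16(y² - 24y) = 1548.
Complete the square: 9(x - 10)² -16(y - 12)² = 1548 + 900 - 2304 = 144
Divide by 144: (x - 10)²/16 - (y - 12)²/9 = 1
Hyperbola, center (10, 12), transverse axis horizontal; a² = 16, b² = 9.
Latus rectum length = 2b²/a = 2·9/4 = 9/2.

9/2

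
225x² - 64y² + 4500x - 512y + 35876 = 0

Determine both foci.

(-10, -21) and (-10, 13)

Group: 225(x² + 20x) -64(y² + 8y) = -35876
Complete the square: 225(x + 10)² -64(y + 4)² = -35876 + 22500 - 1024 = -14400
Divide by -14400: (y + 4)²/225 - (x + 10)²/64 = 1
Hyperbola, center (-10, -4), transverse axis vertical; a² = 225, b² = 64.
c² = a² + b² = 225 + 64 = 289, so c = 17.
Foci lie on the vertical axis through the center: (h, k ± c).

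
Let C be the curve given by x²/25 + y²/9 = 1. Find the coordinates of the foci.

(-4, 0) and (4, 0)

Center (0, 0). The larger denominator 25 sits under the x-term, so the major axis is horizontal; a² = 25, b² = 9.
c² = a² - b² = 25 - 9 = 16, so c = 4.
Foci lie on the horizontal axis through the center: (h ± c, k).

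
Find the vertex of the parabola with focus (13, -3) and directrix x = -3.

The vertex is the midpoint between the focus and the directrix along the axis of symmetry.
Axis is horizontal (directrix is vertical). Vertex x-coordinate = (13 + (-3))/2 = 5; y-coordinate = -3.

(5, -3)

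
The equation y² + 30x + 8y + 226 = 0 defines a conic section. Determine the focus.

Only y is squared. Complete the square in y: (y + 4)² = -30(x + 7).
Vertex (-7, -4); 4p = -30 so p = -15/2. Opens left.
Focus is p units from the vertex along the axis: (h + p, k).

(-29/2, -4)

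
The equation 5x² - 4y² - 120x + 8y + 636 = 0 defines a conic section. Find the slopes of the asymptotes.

Group: 5(x² - 24x) -4(y² - 2y) = -636
Complete the square in x and y: 5(x - 12)² -4(y - 1)² = -636 + 720 - 4 = 80
Divide by 80: (x - 12)²/16 - (y - 1)²/20 = 1
Hyperbola, center (12, 1), transverse axis horizontal; a² = 16, b² = 20.
For a horizontal hyperbola the asymptotes have slope ±b/a.
Here that is ±2√5/4 = ±√5/2.

√5/2 and -√5/2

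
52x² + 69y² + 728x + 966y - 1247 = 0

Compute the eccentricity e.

Collect terms: 52(x² + 14x) + 69(y² + 14y) = 1247
52(x + 7)² + 69(y + 7)² = 1247 + 2548 + 3381 = 7176
Dividing both sides by 7176: (x + 7)²/138 + (y + 7)²/104 = 1
Ellipse, center (-7, -7), major axis horizontal; a² = 138, b² = 104.
c² = a² - b² = 34, so c = √34.
e = c/a = √34/√138 = √1173/69.

e = √1173/69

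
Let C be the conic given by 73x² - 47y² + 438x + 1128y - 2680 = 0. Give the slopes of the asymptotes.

√3431/47 and -√3431/47

Rearranging, 73(x² + 6x) -47(y² - 24y) = 2680.
Completing the square gives 73(x + 3)² -47(y - 12)² = 2680 + 657 - 6768 = -3431.
Dividing both sides by -3431: (y - 12)²/73 - (x + 3)²/47 = 1
Hyperbola, center (-3, 12), transverse axis vertical; a² = 73, b² = 47.
For a vertical hyperbola the asymptotes have slope ±a/b.
Here that is ±√73/√47 = ±√3431/47.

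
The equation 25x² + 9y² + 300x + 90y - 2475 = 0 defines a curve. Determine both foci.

Group the x- and y-terms: 25(x² + 12x) + 9(y² + 10y) = 2475
Complete the square in x and y: 25(x + 6)² + 9(y + 5)² = 2475 + 900 + 225 = 3600
Dividing both sides by 3600: (x + 6)²/144 + (y + 5)²/400 = 1
Ellipse, center (-6, -5), major axis vertical; a² = 400, b² = 144.
c² = a² - b² = 400 - 144 = 256, so c = 16.
Foci lie on the vertical axis through the center: (h, k ± c).

(-6, -21) and (-6, 11)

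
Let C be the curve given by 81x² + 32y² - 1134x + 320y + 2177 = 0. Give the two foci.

(7, -12) and (7, 2)

81(x² - 14x) + 32(y² + 10y) = -2177
Complete the square: 81(x - 7)² + 32(y + 5)² = -2177 + 3969 + 800 = 2592
Dividing both sides by 2592: (x - 7)²/32 + (y + 5)²/81 = 1
Ellipse, center (7, -5), major axis vertical; a² = 81, b² = 32.
c² = a² - b² = 81 - 32 = 49, so c = 7.
Foci lie on the vertical axis through the center: (h, k ± c).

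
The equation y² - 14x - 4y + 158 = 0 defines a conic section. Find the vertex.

(11, 2)

Only y is squared. Complete the square in y: (y - 2)² = 14(x - 11).
Vertex (11, 2); 4p = 14 so p = 7/2. Opens right.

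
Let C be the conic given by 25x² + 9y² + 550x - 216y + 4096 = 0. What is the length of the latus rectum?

18/5

25(x² + 22x) + 9(y² - 24y) = -4096
25(x + 11)² + 9(y - 12)² = -4096 + 3025 + 1296 = 225
Dividing both sides by 225: (x + 11)²/9 + (y - 12)²/25 = 1
Ellipse, center (-11, 12), major axis vertical; a² = 25, b² = 9.
Latus rectum length = 2b²/a = 2·9/5 = 18/5.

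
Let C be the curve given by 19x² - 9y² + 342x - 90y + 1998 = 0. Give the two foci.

(-9, -5 - 4√7) and (-9, -5 + 4√7)

Collect terms: 19(x² + 18x) -9(y² + 10y) = -1998
19(x + 9)² -9(y + 5)² = -1998 + 1539 - 225 = -684
Divide by -684: (y + 5)²/76 - (x + 9)²/36 = 1
Hyperbola, center (-9, -5), transverse axis vertical; a² = 76, b² = 36.
c² = a² + b² = 76 + 36 = 112, so c = 4√7.
Foci lie on the vertical axis through the center: (h, k ± c).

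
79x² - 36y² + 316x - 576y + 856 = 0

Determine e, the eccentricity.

Collect terms: 79(x² + 4x) -36(y² + 16y) = -856
Completing the square gives 79(x + 2)² -36(y + 8)² = -856 + 316 - 2304 = -2844.
Dividing both sides by -2844: (y + 8)²/79 - (x + 2)²/36 = 1
Hyperbola, center (-2, -8), transverse axis vertical; a² = 79, b² = 36.
c² = a² + b² = 115, so c = √115.
e = c/a = √115/√79 = √9085/79.

e = √9085/79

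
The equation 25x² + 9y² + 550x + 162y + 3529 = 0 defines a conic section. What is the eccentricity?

e = 4/5

Group: 25(x² + 22x) + 9(y² + 18y) = -3529
Completing the square gives 25(x + 11)² + 9(y + 9)² = -3529 + 3025 + 729 = 225.
Divide by 225: (x + 11)²/9 + (y + 9)²/25 = 1
Ellipse, center (-11, -9), major axis vertical; a² = 25, b² = 9.
c² = a² - b² = 16, so c = 4.
e = c/a = 4/5.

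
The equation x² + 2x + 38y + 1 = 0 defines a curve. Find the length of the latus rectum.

Only x is squared. Complete the square in x: (x + 1)² = -38y.
Vertex (-1, 0); 4p = -38 so p = -19/2. Opens down.
Latus rectum length = |4p| = 38.

38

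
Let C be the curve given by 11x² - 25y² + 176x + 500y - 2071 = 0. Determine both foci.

11(x² + 16x) -25(y² - 20y) = 2071
Complete the square: 11(x + 8)² -25(y - 10)² = 2071 + 704 - 2500 = 275
Divide through by 275 to get (x + 8)²/25 - (y - 10)²/11 = 1.
Hyperbola, center (-8, 10), transverse axis horizontal; a² = 25, b² = 11.
c² = a² + b² = 25 + 11 = 36, so c = 6.
Foci lie on the horizontal axis through the center: (h ± c, k).

(-14, 10) and (-2, 10)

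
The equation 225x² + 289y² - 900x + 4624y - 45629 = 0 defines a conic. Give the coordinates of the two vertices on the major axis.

(-15, -8) and (19, -8)

225(x² - 4x) + 289(y² + 16y) = 45629
225(x - 2)² + 289(y + 8)² = 45629 + 900 + 18496 = 65025
Divide through by 65025 to get (x - 2)²/289 + (y + 8)²/225 = 1.
Ellipse, center (2, -8), major axis horizontal; a² = 289, b² = 225.
a = 17. Vertices at (h ± a, k).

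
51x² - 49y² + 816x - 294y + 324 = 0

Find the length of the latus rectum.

102/7

51(x² + 16x) -49(y² + 6y) = -324
Complete the square: 51(x + 8)² -49(y + 3)² = -324 + 3264 - 441 = 2499
Dividing both sides by 2499: (x + 8)²/49 - (y + 3)²/51 = 1
Hyperbola, center (-8, -3), transverse axis horizontal; a² = 49, b² = 51.
Latus rectum length = 2b²/a = 2·51/7 = 102/7.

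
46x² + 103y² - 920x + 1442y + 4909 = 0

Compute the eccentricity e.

e = √5871/103

Collect terms: 46(x² - 20x) + 103(y² + 14y) = -4909
Completing the square gives 46(x - 10)² + 103(y + 7)² = -4909 + 4600 + 5047 = 4738.
Divide through by 4738 to get (x - 10)²/103 + (y + 7)²/46 = 1.
Ellipse, center (10, -7), major axis horizontal; a² = 103, b² = 46.
c² = a² - b² = 57, so c = √57.
e = c/a = √57/√103 = √5871/103.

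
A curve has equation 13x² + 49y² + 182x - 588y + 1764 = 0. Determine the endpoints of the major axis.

Rearranging, 13(x² + 14x) + 49(y² - 12y) = -1764.
13(x + 7)² + 49(y - 6)² = -1764 + 637 + 1764 = 637
Divide through by 637 to get (x + 7)²/49 + (y - 6)²/13 = 1.
Ellipse, center (-7, 6), major axis horizontal; a² = 49, b² = 13.
a = 7. Vertices at (h ± a, k).

(-14, 6) and (0, 6)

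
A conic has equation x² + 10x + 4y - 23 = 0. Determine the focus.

Only x is squared. Complete the square in x: (x + 5)² = -4(y - 12).
Vertex (-5, 12); 4p = -4 so p = -1. Opens down.
Focus is p units from the vertex along the axis: (h, k + p).

(-5, 11)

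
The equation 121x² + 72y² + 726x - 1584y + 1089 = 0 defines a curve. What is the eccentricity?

e = 7/11

Rearranging, 121(x² + 6x) + 72(y² - 22y) = -1089.
Complete the square in x and y: 121(x + 3)² + 72(y - 11)² = -1089 + 1089 + 8712 = 8712
Dividing both sides by 8712: (x + 3)²/72 + (y - 11)²/121 = 1
Ellipse, center (-3, 11), major axis vertical; a² = 121, b² = 72.
c² = a² - b² = 49, so c = 7.
e = c/a = 7/11.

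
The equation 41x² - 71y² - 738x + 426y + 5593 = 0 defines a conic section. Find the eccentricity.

e = 4√287/41

41(x² - 18x) -71(y² - 6y) = -5593
Complete the square: 41(x - 9)² -71(y - 3)² = -5593 + 3321 - 639 = -2911
Divide by -2911: (y - 3)²/41 - (x - 9)²/71 = 1
Hyperbola, center (9, 3), transverse axis vertical; a² = 41, b² = 71.
c² = a² + b² = 112, so c = 4√7.
e = c/a = 4√7/√41 = 4√287/41.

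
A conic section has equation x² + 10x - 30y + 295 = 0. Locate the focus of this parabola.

(-5, 33/2)

Only x is squared. Complete the square in x: (x + 5)² = 30(y - 9).
Vertex (-5, 9); 4p = 30 so p = 15/2. Opens up.
Focus is p units from the vertex along the axis: (h, k + p).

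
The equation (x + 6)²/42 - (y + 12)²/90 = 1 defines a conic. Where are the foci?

(-6 - 2√33, -12) and (-6 + 2√33, -12)

Center (-6, -12). The positive term is the x-term, so the transverse axis is horizontal; a² = 42, b² = 90.
c² = a² + b² = 42 + 90 = 132, so c = 2√33.
Foci lie on the horizontal axis through the center: (h ± c, k).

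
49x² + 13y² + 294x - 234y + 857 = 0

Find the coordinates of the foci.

49(x² + 6x) + 13(y² - 18y) = -857
Complete the square in x and y: 49(x + 3)² + 13(y - 9)² = -857 + 441 + 1053 = 637
Divide through by 637 to get (x + 3)²/13 + (y - 9)²/49 = 1.
Ellipse, center (-3, 9), major axis vertical; a² = 49, b² = 13.
c² = a² - b² = 49 - 13 = 36, so c = 6.
Foci lie on the vertical axis through the center: (h, k ± c).

(-3, 3) and (-3, 15)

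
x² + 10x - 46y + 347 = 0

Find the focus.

(-5, 37/2)

Only x is squared. Complete the square in x: (x + 5)² = 46(y - 7).
Vertex (-5, 7); 4p = 46 so p = 23/2. Opens up.
Focus is p units from the vertex along the axis: (h, k + p).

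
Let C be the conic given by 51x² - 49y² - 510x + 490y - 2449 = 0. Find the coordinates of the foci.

51(x² - 10x) -49(y² - 10y) = 2449
Complete the square: 51(x - 5)² -49(y - 5)² = 2449 + 1275 - 1225 = 2499
Divide through by 2499 to get (x - 5)²/49 - (y - 5)²/51 = 1.
Hyperbola, center (5, 5), transverse axis horizontal; a² = 49, b² = 51.
c² = a² + b² = 49 + 51 = 100, so c = 10.
Foci lie on the horizontal axis through the center: (h ± c, k).

(-5, 5) and (15, 5)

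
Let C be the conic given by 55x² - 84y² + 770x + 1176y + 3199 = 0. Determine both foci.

(-7, 7 - √139) and (-7, 7 + √139)

Group: 55(x² + 14x) -84(y² - 14y) = -3199
Completing the square gives 55(x + 7)² -84(y - 7)² = -3199 + 2695 - 4116 = -4620.
Divide through by -4620 to get (y - 7)²/55 - (x + 7)²/84 = 1.
Hyperbola, center (-7, 7), transverse axis vertical; a² = 55, b² = 84.
c² = a² + b² = 55 + 84 = 139, so c = √139.
Foci lie on the vertical axis through the center: (h, k ± c).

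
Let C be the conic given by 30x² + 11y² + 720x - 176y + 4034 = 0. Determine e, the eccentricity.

Rearranging, 30(x² + 24x) + 11(y² - 16y) = -4034.
30(x + 12)² + 11(y - 8)² = -4034 + 4320 + 704 = 990
Dividing both sides by 990: (x + 12)²/33 + (y - 8)²/90 = 1
Ellipse, center (-12, 8), major axis vertical; a² = 90, b² = 33.
c² = a² - b² = 57, so c = √57.
e = c/a = √57/3√10 = √570/30.

e = √570/30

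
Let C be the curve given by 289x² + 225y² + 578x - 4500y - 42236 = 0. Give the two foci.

(-1, 2) and (-1, 18)

Rearranging, 289(x² + 2x) + 225(y² - 20y) = 42236.
289(x + 1)² + 225(y - 10)² = 42236 + 289 + 22500 = 65025
Dividing both sides by 65025: (x + 1)²/225 + (y - 10)²/289 = 1
Ellipse, center (-1, 10), major axis vertical; a² = 289, b² = 225.
c² = a² - b² = 289 - 225 = 64, so c = 8.
Foci lie on the vertical axis through the center: (h, k ± c).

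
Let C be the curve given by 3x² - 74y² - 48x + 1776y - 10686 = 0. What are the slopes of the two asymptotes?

Group: 3(x² - 16x) -74(y² - 24y) = 10686
Complete the square in x and y: 3(x - 8)² -74(y - 12)² = 10686 + 192 - 10656 = 222
Divide through by 222 to get (x - 8)²/74 - (y - 12)²/3 = 1.
Hyperbola, center (8, 12), transverse axis horizontal; a² = 74, b² = 3.
For a horizontal hyperbola the asymptotes have slope ±b/a.
Here that is ±√3/√74 = ±√222/74.

√222/74 and -√222/74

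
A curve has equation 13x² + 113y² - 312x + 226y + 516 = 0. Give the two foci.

(2, -1) and (22, -1)

13(x² - 24x) + 113(y² + 2y) = -516
Complete the square: 13(x - 12)² + 113(y + 1)² = -516 + 1872 + 113 = 1469
Divide through by 1469 to get (x - 12)²/113 + (y + 1)²/13 = 1.
Ellipse, center (12, -1), major axis horizontal; a² = 113, b² = 13.
c² = a² - b² = 113 - 13 = 100, so c = 10.
Foci lie on the horizontal axis through the center: (h ± c, k).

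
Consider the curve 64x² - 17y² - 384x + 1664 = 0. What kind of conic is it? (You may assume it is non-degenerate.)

No xy term. Coefficients of x² and y² are A = 64, C = -17.
A and C have opposite signs ⇒ hyperbola.

hyperbola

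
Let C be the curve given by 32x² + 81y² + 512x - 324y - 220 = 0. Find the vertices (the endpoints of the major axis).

Collect terms: 32(x² + 16x) + 81(y² - 4y) = 220
Complete the square: 32(x + 8)² + 81(y - 2)² = 220 + 2048 + 324 = 2592
Dividing both sides by 2592: (x + 8)²/81 + (y - 2)²/32 = 1
Ellipse, center (-8, 2), major axis horizontal; a² = 81, b² = 32.
a = 9. Vertices at (h ± a, k).

(-17, 2) and (1, 2)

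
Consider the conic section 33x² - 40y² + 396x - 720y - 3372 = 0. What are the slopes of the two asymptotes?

√330/20 and -√330/20

Group the x- and y-terms: 33(x² + 12x) -40(y² + 18y) = 3372
Completing the square gives 33(x + 6)² -40(y + 9)² = 3372 + 1188 - 3240 = 1320.
Dividing both sides by 1320: (x + 6)²/40 - (y + 9)²/33 = 1
Hyperbola, center (-6, -9), transverse axis horizontal; a² = 40, b² = 33.
For a horizontal hyperbola the asymptotes have slope ±b/a.
Here that is ±√33/2√10 = ±√330/20.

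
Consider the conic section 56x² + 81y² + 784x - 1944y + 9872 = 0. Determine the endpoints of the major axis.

(-16, 12) and (2, 12)

Group: 56(x² + 14x) + 81(y² - 24y) = -9872
Complete the square: 56(x + 7)² + 81(y - 12)² = -9872 + 2744 + 11664 = 4536
Divide by 4536: (x + 7)²/81 + (y - 12)²/56 = 1
Ellipse, center (-7, 12), major axis horizontal; a² = 81, b² = 56.
a = 9. Vertices at (h ± a, k).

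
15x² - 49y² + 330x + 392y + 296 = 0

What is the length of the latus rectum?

Collect terms: 15(x² + 22x) -49(y² - 8y) = -296
Complete the square in x and y: 15(x + 11)² -49(y - 4)² = -296 + 1815 - 784 = 735
Dividing both sides by 735: (x + 11)²/49 - (y - 4)²/15 = 1
Hyperbola, center (-11, 4), transverse axis horizontal; a² = 49, b² = 15.
Latus rectum length = 2b²/a = 2·15/7 = 30/7.

30/7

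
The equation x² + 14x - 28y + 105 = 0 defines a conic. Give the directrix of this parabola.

Only x is squared. Complete the square in x: (x + 7)² = 28(y - 2).
Vertex (-7, 2); 4p = 28 so p = 7. Opens up.
Directrix is the horizontal line y = k − p = 2 − (7) = -5.

y = -5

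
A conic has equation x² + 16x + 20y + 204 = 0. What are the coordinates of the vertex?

Only x is squared. Complete the square in x: (x + 8)² = -20(y + 7).
Vertex (-8, -7); 4p = -20 so p = -5. Opens down.

(-8, -7)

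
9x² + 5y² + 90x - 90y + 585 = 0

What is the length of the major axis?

6

Group the x- and y-terms: 9(x² + 10x) + 5(y² - 18y) = -585
Completing the square gives 9(x + 5)² + 5(y - 9)² = -585 + 225 + 405 = 45.
Divide through by 45 to get (x + 5)²/5 + (y - 9)²/9 = 1.
Ellipse, center (-5, 9), major axis vertical; a² = 9, b² = 5.
a² = 9 so a = 3; the major axis has length 2a = 6.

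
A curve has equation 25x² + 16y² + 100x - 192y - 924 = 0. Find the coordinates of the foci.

(-2, 0) and (-2, 12)

Group: 25(x² + 4x) + 16(y² - 12y) = 924
25(x + 2)² + 16(y - 6)² = 924 + 100 + 576 = 1600
Divide by 1600: (x + 2)²/64 + (y - 6)²/100 = 1
Ellipse, center (-2, 6), major axis vertical; a² = 100, b² = 64.
c² = a² - b² = 100 - 64 = 36, so c = 6.
Foci lie on the vertical axis through the center: (h, k ± c).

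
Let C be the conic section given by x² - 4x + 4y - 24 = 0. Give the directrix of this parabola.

y = 8

Only x is squared. Complete the square in x: (x - 2)² = -4(y - 7).
Vertex (2, 7); 4p = -4 so p = -1. Opens down.
Directrix is the horizontal line y = k − p = 7 − (-1) = 8.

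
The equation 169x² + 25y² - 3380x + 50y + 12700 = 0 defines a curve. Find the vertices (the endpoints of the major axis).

(10, -14) and (10, 12)

169(x² - 20x) + 25(y² + 2y) = -12700
169(x - 10)² + 25(y + 1)² = -12700 + 16900 + 25 = 4225
Divide by 4225: (x - 10)²/25 + (y + 1)²/169 = 1
Ellipse, center (10, -1), major axis vertical; a² = 169, b² = 25.
a = 13. Vertices at (h, k ± a).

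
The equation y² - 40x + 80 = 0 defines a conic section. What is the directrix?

x = -8

Only y is squared. Complete the square in y: y² = 40(x - 2).
Vertex (2, 0); 4p = 40 so p = 10. Opens right.
Directrix is the vertical line x = h − p = 2 − (10) = -8.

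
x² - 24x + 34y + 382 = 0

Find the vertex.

Only x is squared. Complete the square in x: (x - 12)² = -34(y + 7).
Vertex (12, -7); 4p = -34 so p = -17/2. Opens down.

(12, -7)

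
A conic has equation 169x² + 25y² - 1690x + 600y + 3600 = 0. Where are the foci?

(5, -24) and (5, 0)

Group the x- and y-terms: 169(x² - 10x) + 25(y² + 24y) = -3600
Complete the square in x and y: 169(x - 5)² + 25(y + 12)² = -3600 + 4225 + 3600 = 4225
Divide through by 4225 to get (x - 5)²/25 + (y + 12)²/169 = 1.
Ellipse, center (5, -12), major axis vertical; a² = 169, b² = 25.
c² = a² - b² = 169 - 25 = 144, so c = 12.
Foci lie on the vertical axis through the center: (h, k ± c).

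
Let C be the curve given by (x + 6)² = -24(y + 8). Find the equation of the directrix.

y = -2

Vertex (-6, -8); 4p = -24 so p = -6. Opens down.
Directrix is the horizontal line y = k − p = -8 − (-6) = -2.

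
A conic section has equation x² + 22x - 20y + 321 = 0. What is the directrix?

y = 5

Only x is squared. Complete the square in x: (x + 11)² = 20(y - 10).
Vertex (-11, 10); 4p = 20 so p = 5. Opens up.
Directrix is the horizontal line y = k − p = 10 − (5) = 5.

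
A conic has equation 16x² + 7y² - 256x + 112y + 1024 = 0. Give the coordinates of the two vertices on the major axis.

(8, -16) and (8, 0)

16(x² - 16x) + 7(y² + 16y) = -1024
Complete the square: 16(x - 8)² + 7(y + 8)² = -1024 + 1024 + 448 = 448
Divide by 448: (x - 8)²/28 + (y + 8)²/64 = 1
Ellipse, center (8, -8), major axis vertical; a² = 64, b² = 28.
a = 8. Vertices at (h, k ± a).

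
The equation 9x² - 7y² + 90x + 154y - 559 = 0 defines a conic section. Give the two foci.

(-5, 7) and (-5, 15)

Rearranging, 9(x² + 10x) -7(y² - 22y) = 559.
Complete the square in x and y: 9(x + 5)² -7(y - 11)² = 559 + 225 - 847 = -63
Divide through by -63 to get (y - 11)²/9 - (x + 5)²/7 = 1.
Hyperbola, center (-5, 11), transverse axis vertical; a² = 9, b² = 7.
c² = a² + b² = 9 + 7 = 16, so c = 4.
Foci lie on the vertical axis through the center: (h, k ± c).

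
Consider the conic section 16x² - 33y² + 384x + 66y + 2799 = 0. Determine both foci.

Collect terms: 16(x² + 24x) -33(y² - 2y) = -2799
Complete the square in x and y: 16(x + 12)² -33(y - 1)² = -2799 + 2304 - 33 = -528
Dividing both sides by -528: (y - 1)²/16 - (x + 12)²/33 = 1
Hyperbola, center (-12, 1), transverse axis vertical; a² = 16, b² = 33.
c² = a² + b² = 16 + 33 = 49, so c = 7.
Foci lie on the vertical axis through the center: (h, k ± c).

(-12, -6) and (-12, 8)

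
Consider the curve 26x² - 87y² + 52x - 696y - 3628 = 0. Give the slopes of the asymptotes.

Collect terms: 26(x² + 2x) -87(y² + 8y) = 3628
Completing the square gives 26(x + 1)² -87(y + 4)² = 3628 + 26 - 1392 = 2262.
Divide through by 2262 to get (x + 1)²/87 - (y + 4)²/26 = 1.
Hyperbola, center (-1, -4), transverse axis horizontal; a² = 87, b² = 26.
For a horizontal hyperbola the asymptotes have slope ±b/a.
Here that is ±√26/√87 = ±√2262/87.

√2262/87 and -√2262/87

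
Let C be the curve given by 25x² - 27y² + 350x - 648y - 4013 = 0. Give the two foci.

Rearranging, 25(x² + 14x) -27(y² + 24y) = 4013.
Completing the square gives 25(x + 7)² -27(y + 12)² = 4013 + 1225 - 3888 = 1350.
Dividing both sides by 1350: (x + 7)²/54 - (y + 12)²/50 = 1
Hyperbola, center (-7, -12), transverse axis horizontal; a² = 54, b² = 50.
c² = a² + b² = 54 + 50 = 104, so c = 2√26.
Foci lie on the horizontal axis through the center: (h ± c, k).

(-7 - 2√26, -12) and (-7 + 2√26, -12)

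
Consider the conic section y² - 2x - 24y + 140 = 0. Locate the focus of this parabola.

Only y is squared. Complete the square in y: (y - 12)² = 2(x + 2).
Vertex (-2, 12); 4p = 2 so p = 1/2. Opens right.
Focus is p units from the vertex along the axis: (h + p, k).

(-3/2, 12)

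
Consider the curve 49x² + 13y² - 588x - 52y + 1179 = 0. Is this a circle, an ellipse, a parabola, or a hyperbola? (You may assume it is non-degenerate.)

ellipse

No xy term. Coefficients of x² and y² are A = 49, C = 13.
A and C have the same sign but A ≠ C ⇒ ellipse.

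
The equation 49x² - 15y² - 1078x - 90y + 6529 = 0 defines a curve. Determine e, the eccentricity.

Group: 49(x² - 22x) -15(y² + 6y) = -6529
Complete the square: 49(x - 11)² -15(y + 3)² = -6529 + 5929 - 135 = -735
Divide through by -735 to get (y + 3)²/49 - (x - 11)²/15 = 1.
Hyperbola, center (11, -3), transverse axis vertical; a² = 49, b² = 15.
c² = a² + b² = 64, so c = 8.
e = c/a = 8/7.

e = 8/7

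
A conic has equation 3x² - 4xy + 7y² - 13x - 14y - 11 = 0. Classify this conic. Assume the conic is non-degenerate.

ellipse

A = 3, B = -4, C = 7.
Discriminant B² − 4AC = (-4)² − 4·3·7 = -68.
B² − 4AC < 0 ⇒ ellipse.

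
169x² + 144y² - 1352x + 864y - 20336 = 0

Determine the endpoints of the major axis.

(4, -16) and (4, 10)

Rearranging, 169(x² - 8x) + 144(y² + 6y) = 20336.
Completing the square gives 169(x - 4)² + 144(y + 3)² = 20336 + 2704 + 1296 = 24336.
Divide by 24336: (x - 4)²/144 + (y + 3)²/169 = 1
Ellipse, center (4, -3), major axis vertical; a² = 169, b² = 144.
a = 13. Vertices at (h, k ± a).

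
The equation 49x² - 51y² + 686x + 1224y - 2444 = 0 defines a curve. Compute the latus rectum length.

Collect terms: 49(x² + 14x) -51(y² - 24y) = 2444
Completing the square gives 49(x + 7)² -51(y - 12)² = 2444 + 2401 - 7344 = -2499.
Dividing both sides by -2499: (y - 12)²/49 - (x + 7)²/51 = 1
Hyperbola, center (-7, 12), transverse axis vertical; a² = 49, b² = 51.
Latus rectum length = 2b²/a = 2·51/7 = 102/7.

102/7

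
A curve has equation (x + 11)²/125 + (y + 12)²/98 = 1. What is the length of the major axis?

10√5

Center (-11, -12). The larger denominator 125 sits under the x-term, so the major axis is horizontal; a² = 125, b² = 98.
a² = 125 so a = 5√5; the major axis has length 2a = 10√5.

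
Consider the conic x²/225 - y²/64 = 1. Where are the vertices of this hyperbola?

Center (0, 0). The positive term is the x-term, so the transverse axis is horizontal; a² = 225, b² = 64.
a = 15. Vertices at (h ± a, k).

(-15, 0) and (15, 0)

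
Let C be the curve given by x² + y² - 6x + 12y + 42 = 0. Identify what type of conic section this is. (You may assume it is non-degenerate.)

circle

No xy term. Coefficients of x² and y² are A = 1, C = 1.
A = C (same sign) ⇒ circle.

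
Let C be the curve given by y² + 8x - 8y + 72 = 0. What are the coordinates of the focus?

(-9, 4)

Only y is squared. Complete the square in y: (y - 4)² = -8(x + 7).
Vertex (-7, 4); 4p = -8 so p = -2. Opens left.
Focus is p units from the vertex along the axis: (h + p, k).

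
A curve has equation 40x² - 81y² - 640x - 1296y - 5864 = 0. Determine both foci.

(-3, -8) and (19, -8)

Rearranging, 40(x² - 16x) -81(y² + 16y) = 5864.
Complete the square in x and y: 40(x - 8)² -81(y + 8)² = 5864 + 2560 - 5184 = 3240
Dividing both sides by 3240: (x - 8)²/81 - (y + 8)²/40 = 1
Hyperbola, center (8, -8), transverse axis horizontal; a² = 81, b² = 40.
c² = a² + b² = 81 + 40 = 121, so c = 11.
Foci lie on the horizontal axis through the center: (h ± c, k).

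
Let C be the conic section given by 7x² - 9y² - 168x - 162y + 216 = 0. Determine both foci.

(8, -9) and (16, -9)

Group: 7(x² - 24x) -9(y² + 18y) = -216
Complete the square in x and y: 7(x - 12)² -9(y + 9)² = -216 + 1008 - 729 = 63
Divide through by 63 to get (x - 12)²/9 - (y + 9)²/7 = 1.
Hyperbola, center (12, -9), transverse axis horizontal; a² = 9, b² = 7.
c² = a² + b² = 9 + 7 = 16, so c = 4.
Foci lie on the horizontal axis through the center: (h ± c, k).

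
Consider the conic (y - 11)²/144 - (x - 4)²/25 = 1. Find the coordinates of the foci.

Center (4, 11). The positive term is the y-term, so the transverse axis is vertical; a² = 144, b² = 25.
c² = a² + b² = 144 + 25 = 169, so c = 13.
Foci lie on the vertical axis through the center: (h, k ± c).

(4, -2) and (4, 24)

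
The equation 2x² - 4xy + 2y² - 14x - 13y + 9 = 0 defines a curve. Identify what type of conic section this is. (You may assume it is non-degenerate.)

parabola

A = 2, B = -4, C = 2.
Discriminant B² − 4AC = (-4)² − 4·2·2 = 0.
B² − 4AC = 0 ⇒ parabola.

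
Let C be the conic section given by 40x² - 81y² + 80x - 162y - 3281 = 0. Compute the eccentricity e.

40(x² + 2x) -81(y² + 2y) = 3281
Complete the square: 40(x + 1)² -81(y + 1)² = 3281 + 40 - 81 = 3240
Divide through by 3240 to get (x + 1)²/81 - (y + 1)²/40 = 1.
Hyperbola, center (-1, -1), transverse axis horizontal; a² = 81, b² = 40.
c² = a² + b² = 121, so c = 11.
e = c/a = 11/9.

e = 11/9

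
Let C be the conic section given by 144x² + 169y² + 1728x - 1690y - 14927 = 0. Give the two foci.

(-11, 5) and (-1, 5)

Collect terms: 144(x² + 12x) + 169(y² - 10y) = 14927
Complete the square in x and y: 144(x + 6)² + 169(y - 5)² = 14927 + 5184 + 4225 = 24336
Dividing both sides by 24336: (x + 6)²/169 + (y - 5)²/144 = 1
Ellipse, center (-6, 5), major axis horizontal; a² = 169, b² = 144.
c² = a² - b² = 169 - 144 = 25, so c = 5.
Foci lie on the horizontal axis through the center: (h ± c, k).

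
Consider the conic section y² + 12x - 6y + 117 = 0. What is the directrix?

Only y is squared. Complete the square in y: (y - 3)² = -12(x + 9).
Vertex (-9, 3); 4p = -12 so p = -3. Opens left.
Directrix is the vertical line x = h − p = -9 − (-3) = -6.

x = -6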